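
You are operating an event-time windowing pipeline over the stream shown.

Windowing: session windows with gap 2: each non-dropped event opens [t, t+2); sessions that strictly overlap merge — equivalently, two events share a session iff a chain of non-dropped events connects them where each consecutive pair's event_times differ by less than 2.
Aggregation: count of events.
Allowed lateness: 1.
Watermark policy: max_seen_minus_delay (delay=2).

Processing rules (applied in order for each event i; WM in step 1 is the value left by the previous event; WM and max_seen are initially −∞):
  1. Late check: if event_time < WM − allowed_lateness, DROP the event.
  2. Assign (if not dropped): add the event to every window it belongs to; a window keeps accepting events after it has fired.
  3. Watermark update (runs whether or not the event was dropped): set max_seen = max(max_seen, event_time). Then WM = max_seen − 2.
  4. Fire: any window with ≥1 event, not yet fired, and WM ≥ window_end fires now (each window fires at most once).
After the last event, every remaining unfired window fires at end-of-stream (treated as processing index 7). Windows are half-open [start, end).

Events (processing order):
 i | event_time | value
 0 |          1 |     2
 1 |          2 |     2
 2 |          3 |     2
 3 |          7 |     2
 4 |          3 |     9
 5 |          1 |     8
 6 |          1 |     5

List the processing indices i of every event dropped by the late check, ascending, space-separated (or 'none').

4 5 6

i=0 t=1 v=2: → [1,3); WM=-1
i=1 t=2 v=2: → [1,4); WM=0
i=2 t=3 v=2: → [1,5); WM=1
i=3 t=7 v=2: → [7,9); WM=5
i=4 t=3 v=9: DROP (t<5-1); WM=5
i=5 t=1 v=8: DROP (t<5-1); WM=5
i=6 t=1 v=5: DROP (t<5-1); WM=5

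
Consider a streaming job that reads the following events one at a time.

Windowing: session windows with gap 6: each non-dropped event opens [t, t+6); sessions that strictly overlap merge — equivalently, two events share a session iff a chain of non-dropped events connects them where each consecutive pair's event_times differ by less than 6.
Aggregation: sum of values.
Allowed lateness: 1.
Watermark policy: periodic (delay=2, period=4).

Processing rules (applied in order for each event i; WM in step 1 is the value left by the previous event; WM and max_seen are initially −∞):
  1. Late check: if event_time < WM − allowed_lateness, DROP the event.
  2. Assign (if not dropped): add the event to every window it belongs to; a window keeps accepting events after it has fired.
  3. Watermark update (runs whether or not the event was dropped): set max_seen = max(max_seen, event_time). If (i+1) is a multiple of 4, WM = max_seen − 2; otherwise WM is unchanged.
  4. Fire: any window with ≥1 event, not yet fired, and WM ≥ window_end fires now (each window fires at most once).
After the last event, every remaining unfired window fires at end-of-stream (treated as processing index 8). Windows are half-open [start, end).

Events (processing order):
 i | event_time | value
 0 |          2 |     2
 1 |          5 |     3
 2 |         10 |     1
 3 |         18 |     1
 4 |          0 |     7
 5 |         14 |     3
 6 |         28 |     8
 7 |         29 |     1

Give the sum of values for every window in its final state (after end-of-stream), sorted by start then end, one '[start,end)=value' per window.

i=0 t=2 v=2: → [2,8); WM=−∞
i=1 t=5 v=3: → [2,11); WM=−∞
i=2 t=10 v=1: → [2,16); WM=−∞
i=3 t=18 v=1: → [18,24); WM=16
i=4 t=0 v=7: DROP (t<16-1); WM=16
i=5 t=14 v=3: DROP (t<16-1); WM=16
i=6 t=28 v=8: → [28,34); WM=16
i=7 t=29 v=1: → [28,35); WM=27

[2,16)=6 [18,24)=1 [28,35)=9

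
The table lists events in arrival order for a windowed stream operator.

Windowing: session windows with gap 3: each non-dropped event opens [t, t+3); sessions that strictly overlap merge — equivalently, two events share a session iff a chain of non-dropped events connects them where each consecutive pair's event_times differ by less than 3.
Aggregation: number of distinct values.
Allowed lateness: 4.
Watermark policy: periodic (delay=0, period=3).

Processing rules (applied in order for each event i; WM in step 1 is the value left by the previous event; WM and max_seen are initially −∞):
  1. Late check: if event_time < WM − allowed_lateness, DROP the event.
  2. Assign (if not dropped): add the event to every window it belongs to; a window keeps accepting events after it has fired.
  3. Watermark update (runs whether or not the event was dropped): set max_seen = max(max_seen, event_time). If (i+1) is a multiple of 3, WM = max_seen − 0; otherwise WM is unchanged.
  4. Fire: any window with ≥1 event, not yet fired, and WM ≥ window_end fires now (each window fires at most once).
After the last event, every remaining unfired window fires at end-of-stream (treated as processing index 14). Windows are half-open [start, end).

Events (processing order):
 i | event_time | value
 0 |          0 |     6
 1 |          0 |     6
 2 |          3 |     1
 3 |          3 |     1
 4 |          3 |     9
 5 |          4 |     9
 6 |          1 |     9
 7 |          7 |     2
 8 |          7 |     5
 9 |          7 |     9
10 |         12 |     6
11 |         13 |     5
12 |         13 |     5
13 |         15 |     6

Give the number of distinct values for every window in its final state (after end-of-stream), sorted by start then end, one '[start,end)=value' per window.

i=0 t=0 v=6: → [0,3); WM=−∞
i=1 t=0 v=6: → [0,3); WM=−∞
i=2 t=3 v=1: → [3,6); WM=3
i=3 t=3 v=1: → [3,6); WM=3
i=4 t=3 v=9: → [3,6); WM=3
i=5 t=4 v=9: → [3,7); WM=4
i=6 t=1 v=9: → [0,7); WM=4
i=7 t=7 v=2: → [7,10); WM=4
i=8 t=7 v=5: → [7,10); WM=7
i=9 t=7 v=9: → [7,10); WM=7
i=10 t=12 v=6: → [12,15); WM=7
i=11 t=13 v=5: → [12,16); WM=13
i=12 t=13 v=5: → [12,16); WM=13
i=13 t=15 v=6: → [12,18); WM=13

[0,7)=3 [7,10)=3 [12,18)=2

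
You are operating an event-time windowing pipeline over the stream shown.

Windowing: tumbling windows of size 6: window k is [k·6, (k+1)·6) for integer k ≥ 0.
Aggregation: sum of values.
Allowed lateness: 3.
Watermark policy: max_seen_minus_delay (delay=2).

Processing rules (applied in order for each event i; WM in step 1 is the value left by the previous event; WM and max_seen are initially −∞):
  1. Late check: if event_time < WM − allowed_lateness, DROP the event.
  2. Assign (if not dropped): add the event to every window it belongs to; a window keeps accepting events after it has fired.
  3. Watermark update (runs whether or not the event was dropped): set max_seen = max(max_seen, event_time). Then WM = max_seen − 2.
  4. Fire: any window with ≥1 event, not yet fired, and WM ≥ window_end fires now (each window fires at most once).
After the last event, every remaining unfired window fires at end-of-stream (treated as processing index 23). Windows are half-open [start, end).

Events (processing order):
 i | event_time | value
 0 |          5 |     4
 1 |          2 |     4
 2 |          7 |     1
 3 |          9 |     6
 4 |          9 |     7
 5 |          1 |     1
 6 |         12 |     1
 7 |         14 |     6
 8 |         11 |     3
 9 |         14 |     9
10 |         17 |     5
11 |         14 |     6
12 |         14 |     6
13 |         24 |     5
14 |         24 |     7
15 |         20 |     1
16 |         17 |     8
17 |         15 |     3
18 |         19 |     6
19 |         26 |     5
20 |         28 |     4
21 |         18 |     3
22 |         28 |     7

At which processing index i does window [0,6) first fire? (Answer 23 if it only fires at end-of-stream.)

i=0 t=5 v=4: → [0,6); WM=3
i=1 t=2 v=4: → [0,6); WM=3
i=2 t=7 v=1: → [6,12); WM=5
i=3 t=9 v=6: → [6,12); WM=7; [0,6) fires=8
i=4 t=9 v=7: → [6,12); WM=7
i=5 t=1 v=1: DROP (t<7-3); WM=7
i=6 t=12 v=1: → [12,18); WM=10
i=7 t=14 v=6: → [12,18); WM=12; [6,12) fires=14
i=8 t=11 v=3: → [6,12); WM=12
i=9 t=14 v=9: → [12,18); WM=12
i=10 t=17 v=5: → [12,18); WM=15
i=11 t=14 v=6: → [12,18); WM=15
i=12 t=14 v=6: → [12,18); WM=15
i=13 t=24 v=5: → [24,30); WM=22; [12,18) fires=33
i=14 t=24 v=7: → [24,30); WM=22
i=15 t=20 v=1: → [18,24); WM=22
i=16 t=17 v=8: DROP (t<22-3); WM=22
i=17 t=15 v=3: DROP (t<22-3); WM=22
i=18 t=19 v=6: → [18,24); WM=22
i=19 t=26 v=5: → [24,30); WM=24; [18,24) fires=7
i=20 t=28 v=4: → [24,30); WM=26
i=21 t=18 v=3: DROP (t<26-3); WM=26
i=22 t=28 v=7: → [24,30); WM=26

3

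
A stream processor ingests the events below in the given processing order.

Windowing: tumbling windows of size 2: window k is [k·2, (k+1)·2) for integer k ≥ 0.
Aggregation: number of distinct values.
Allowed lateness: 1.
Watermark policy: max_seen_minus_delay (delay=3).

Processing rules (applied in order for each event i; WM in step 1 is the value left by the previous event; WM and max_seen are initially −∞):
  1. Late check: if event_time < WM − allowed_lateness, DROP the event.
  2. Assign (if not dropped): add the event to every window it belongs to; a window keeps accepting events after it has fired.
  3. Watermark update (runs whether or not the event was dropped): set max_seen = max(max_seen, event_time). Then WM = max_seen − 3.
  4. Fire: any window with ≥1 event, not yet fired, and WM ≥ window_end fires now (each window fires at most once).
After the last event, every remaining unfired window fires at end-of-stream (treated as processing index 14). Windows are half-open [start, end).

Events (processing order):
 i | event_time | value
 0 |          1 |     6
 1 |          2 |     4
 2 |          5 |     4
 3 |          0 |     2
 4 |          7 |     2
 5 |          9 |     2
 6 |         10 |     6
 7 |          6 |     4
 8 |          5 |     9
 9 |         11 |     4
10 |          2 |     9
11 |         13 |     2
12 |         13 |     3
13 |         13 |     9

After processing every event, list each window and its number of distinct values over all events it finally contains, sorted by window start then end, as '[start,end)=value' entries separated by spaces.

[0,2)=1 [2,4)=1 [4,6)=1 [6,8)=2 [8,10)=1 [10,12)=2 [12,14)=3

i=0 t=1 v=6: → [0,2); WM=-2
i=1 t=2 v=4: → [2,4); WM=-1
i=2 t=5 v=4: → [4,6); WM=2; [0,2) fires=1
i=3 t=0 v=2: DROP (t<2-1); WM=2
i=4 t=7 v=2: → [6,8); WM=4; [2,4) fires=1
i=5 t=9 v=2: → [8,10); WM=6; [4,6) fires=1
i=6 t=10 v=6: → [10,12); WM=7
i=7 t=6 v=4: → [6,8); WM=7
i=8 t=5 v=9: DROP (t<7-1); WM=7
i=9 t=11 v=4: → [10,12); WM=8; [6,8) fires=2
i=10 t=2 v=9: DROP (t<8-1); WM=8
i=11 t=13 v=2: → [12,14); WM=10; [8,10) fires=1
i=12 t=13 v=3: → [12,14); WM=10
i=13 t=13 v=9: → [12,14); WM=10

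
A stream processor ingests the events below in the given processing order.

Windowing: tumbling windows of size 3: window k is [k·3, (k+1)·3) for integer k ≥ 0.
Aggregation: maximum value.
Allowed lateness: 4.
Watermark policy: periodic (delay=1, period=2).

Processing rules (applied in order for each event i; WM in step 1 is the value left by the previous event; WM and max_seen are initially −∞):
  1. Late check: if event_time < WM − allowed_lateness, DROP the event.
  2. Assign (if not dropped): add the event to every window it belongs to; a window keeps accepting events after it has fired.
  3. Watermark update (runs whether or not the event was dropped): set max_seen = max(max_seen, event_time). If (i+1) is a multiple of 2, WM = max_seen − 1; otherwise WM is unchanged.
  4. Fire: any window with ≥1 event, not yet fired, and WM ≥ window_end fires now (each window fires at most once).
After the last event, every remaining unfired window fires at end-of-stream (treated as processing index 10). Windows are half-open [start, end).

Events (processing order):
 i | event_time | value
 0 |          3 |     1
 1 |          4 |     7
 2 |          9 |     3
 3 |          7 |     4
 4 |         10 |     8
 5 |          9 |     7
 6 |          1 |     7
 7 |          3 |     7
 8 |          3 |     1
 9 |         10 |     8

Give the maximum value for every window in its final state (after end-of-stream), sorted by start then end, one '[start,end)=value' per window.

i=0 t=3 v=1: → [3,6); WM=−∞
i=1 t=4 v=7: → [3,6); WM=3
i=2 t=9 v=3: → [9,12); WM=3
i=3 t=7 v=4: → [6,9); WM=8; [3,6) fires=7
i=4 t=10 v=8: → [9,12); WM=8
i=5 t=9 v=7: → [9,12); WM=9; [6,9) fires=4
i=6 t=1 v=7: DROP (t<9-4); WM=9
i=7 t=3 v=7: DROP (t<9-4); WM=9
i=8 t=3 v=1: DROP (t<9-4); WM=9
i=9 t=10 v=8: → [9,12); WM=9

[3,6)=7 [6,9)=4 [9,12)=8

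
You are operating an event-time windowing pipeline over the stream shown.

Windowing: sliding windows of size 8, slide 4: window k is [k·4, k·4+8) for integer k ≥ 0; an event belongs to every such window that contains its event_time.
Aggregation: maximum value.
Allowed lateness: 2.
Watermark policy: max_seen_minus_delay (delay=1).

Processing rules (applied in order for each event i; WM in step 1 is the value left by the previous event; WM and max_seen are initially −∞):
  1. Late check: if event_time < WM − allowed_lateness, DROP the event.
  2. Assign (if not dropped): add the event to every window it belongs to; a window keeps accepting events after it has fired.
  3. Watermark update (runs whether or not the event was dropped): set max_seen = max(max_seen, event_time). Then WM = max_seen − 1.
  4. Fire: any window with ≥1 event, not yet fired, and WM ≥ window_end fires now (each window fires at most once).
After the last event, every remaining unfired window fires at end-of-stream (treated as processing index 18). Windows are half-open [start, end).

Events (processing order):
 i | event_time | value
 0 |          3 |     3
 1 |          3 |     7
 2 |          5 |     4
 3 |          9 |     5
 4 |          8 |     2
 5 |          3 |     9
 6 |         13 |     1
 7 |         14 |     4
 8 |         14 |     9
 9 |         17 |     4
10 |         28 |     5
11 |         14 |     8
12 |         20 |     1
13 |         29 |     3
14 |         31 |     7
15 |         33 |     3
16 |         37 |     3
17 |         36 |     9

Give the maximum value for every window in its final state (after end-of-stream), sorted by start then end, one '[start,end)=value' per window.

i=0 t=3 v=3: → [0,8); WM=2
i=1 t=3 v=7: → [0,8); WM=2
i=2 t=5 v=4: → [4,12),[0,8); WM=4
i=3 t=9 v=5: → [8,16),[4,12); WM=8; [0,8) fires=7
i=4 t=8 v=2: → [8,16),[4,12); WM=8
i=5 t=3 v=9: DROP (t<8-2); WM=8
i=6 t=13 v=1: → [12,20),[8,16); WM=12; [4,12) fires=5
i=7 t=14 v=4: → [12,20),[8,16); WM=13
i=8 t=14 v=9: → [12,20),[8,16); WM=13
i=9 t=17 v=4: → [16,24),[12,20); WM=16; [8,16) fires=9
i=10 t=28 v=5: → [28,36),[24,32); WM=27; [12,20) fires=9 [16,24) fires=4
i=11 t=14 v=8: DROP (t<27-2); WM=27
i=12 t=20 v=1: DROP (t<27-2); WM=27
i=13 t=29 v=3: → [28,36),[24,32); WM=28
i=14 t=31 v=7: → [28,36),[24,32); WM=30
i=15 t=33 v=3: → [32,40),[28,36); WM=32; [24,32) fires=7
i=16 t=37 v=3: → [36,44),[32,40); WM=36; [28,36) fires=7
i=17 t=36 v=9: → [36,44),[32,40); WM=36

[0,8)=7 [4,12)=5 [8,16)=9 [12,20)=9 [16,24)=4 [24,32)=7 [28,36)=7 [32,40)=9 [36,44)=9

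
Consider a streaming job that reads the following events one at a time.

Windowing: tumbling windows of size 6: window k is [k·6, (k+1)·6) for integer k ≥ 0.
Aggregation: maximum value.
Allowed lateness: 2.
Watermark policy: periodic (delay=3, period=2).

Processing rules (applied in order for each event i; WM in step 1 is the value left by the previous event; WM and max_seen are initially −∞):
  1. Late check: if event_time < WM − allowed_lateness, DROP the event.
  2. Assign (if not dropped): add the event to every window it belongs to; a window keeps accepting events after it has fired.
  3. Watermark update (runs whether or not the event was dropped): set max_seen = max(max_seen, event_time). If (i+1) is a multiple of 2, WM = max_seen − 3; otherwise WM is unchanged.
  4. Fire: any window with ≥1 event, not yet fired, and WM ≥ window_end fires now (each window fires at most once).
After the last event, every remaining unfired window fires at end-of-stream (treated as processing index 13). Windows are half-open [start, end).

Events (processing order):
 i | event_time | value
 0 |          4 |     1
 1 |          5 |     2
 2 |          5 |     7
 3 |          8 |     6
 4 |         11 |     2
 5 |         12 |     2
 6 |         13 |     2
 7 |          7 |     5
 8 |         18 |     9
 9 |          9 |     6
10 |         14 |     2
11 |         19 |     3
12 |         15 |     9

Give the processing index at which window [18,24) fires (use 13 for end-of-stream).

i=0 t=4 v=1: → [0,6); WM=−∞
i=1 t=5 v=2: → [0,6); WM=2
i=2 t=5 v=7: → [0,6); WM=2
i=3 t=8 v=6: → [6,12); WM=5
i=4 t=11 v=2: → [6,12); WM=5
i=5 t=12 v=2: → [12,18); WM=9; [0,6) fires=7
i=6 t=13 v=2: → [12,18); WM=9
i=7 t=7 v=5: → [6,12); WM=10
i=8 t=18 v=9: → [18,24); WM=10
i=9 t=9 v=6: → [6,12); WM=15; [6,12) fires=6
i=10 t=14 v=2: → [12,18); WM=15
i=11 t=19 v=3: → [18,24); WM=16
i=12 t=15 v=9: → [12,18); WM=16

13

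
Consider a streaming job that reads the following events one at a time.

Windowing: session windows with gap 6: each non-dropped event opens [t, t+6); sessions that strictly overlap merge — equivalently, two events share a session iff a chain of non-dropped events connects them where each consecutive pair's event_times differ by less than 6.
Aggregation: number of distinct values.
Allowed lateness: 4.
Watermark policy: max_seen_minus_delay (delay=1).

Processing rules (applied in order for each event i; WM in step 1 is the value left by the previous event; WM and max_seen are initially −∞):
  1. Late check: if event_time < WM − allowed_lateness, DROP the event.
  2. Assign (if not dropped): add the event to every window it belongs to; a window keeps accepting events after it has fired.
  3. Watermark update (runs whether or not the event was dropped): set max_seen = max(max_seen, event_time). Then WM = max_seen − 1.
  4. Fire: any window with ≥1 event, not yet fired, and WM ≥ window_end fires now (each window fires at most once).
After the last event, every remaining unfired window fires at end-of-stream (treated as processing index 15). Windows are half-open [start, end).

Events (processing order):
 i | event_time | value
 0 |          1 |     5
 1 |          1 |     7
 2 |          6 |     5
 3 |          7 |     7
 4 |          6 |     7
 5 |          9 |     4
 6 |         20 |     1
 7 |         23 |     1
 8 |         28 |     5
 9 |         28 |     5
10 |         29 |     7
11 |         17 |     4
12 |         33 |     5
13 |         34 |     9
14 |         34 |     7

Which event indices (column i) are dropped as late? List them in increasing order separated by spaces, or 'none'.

11

i=0 t=1 v=5: → [1,7); WM=0
i=1 t=1 v=7: → [1,7); WM=0
i=2 t=6 v=5: → [1,12); WM=5
i=3 t=7 v=7: → [1,13); WM=6
i=4 t=6 v=7: → [1,13); WM=6
i=5 t=9 v=4: → [1,15); WM=8
i=6 t=20 v=1: → [20,26); WM=19
i=7 t=23 v=1: → [20,29); WM=22
i=8 t=28 v=5: → [20,34); WM=27
i=9 t=28 v=5: → [20,34); WM=27
i=10 t=29 v=7: → [20,35); WM=28
i=11 t=17 v=4: DROP (t<28-4); WM=28
i=12 t=33 v=5: → [20,39); WM=32
i=13 t=34 v=9: → [20,40); WM=33
i=14 t=34 v=7: → [20,40); WM=33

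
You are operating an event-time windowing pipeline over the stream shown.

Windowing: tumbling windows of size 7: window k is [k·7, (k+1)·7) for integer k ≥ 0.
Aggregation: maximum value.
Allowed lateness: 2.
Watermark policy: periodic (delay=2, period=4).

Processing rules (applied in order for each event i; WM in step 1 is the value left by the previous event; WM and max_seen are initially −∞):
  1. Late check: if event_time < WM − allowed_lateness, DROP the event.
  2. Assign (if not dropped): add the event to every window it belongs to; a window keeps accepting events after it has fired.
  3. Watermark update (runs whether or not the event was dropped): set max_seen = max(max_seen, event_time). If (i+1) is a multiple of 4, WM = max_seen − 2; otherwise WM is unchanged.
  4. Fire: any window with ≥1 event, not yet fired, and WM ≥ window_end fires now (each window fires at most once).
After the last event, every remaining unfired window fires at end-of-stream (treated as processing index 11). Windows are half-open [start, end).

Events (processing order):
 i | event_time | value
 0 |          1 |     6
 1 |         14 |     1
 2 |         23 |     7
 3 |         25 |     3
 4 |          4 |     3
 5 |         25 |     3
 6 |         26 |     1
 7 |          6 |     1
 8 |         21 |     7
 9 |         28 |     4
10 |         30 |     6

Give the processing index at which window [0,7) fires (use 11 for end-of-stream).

i=0 t=1 v=6: → [0,7); WM=−∞
i=1 t=14 v=1: → [14,21); WM=−∞
i=2 t=23 v=7: → [21,28); WM=−∞
i=3 t=25 v=3: → [21,28); WM=23; [0,7) fires=6 [14,21) fires=1
i=4 t=4 v=3: DROP (t<23-2); WM=23
i=5 t=25 v=3: → [21,28); WM=23
i=6 t=26 v=1: → [21,28); WM=23
i=7 t=6 v=1: DROP (t<23-2); WM=24
i=8 t=21 v=7: DROP (t<24-2); WM=24
i=9 t=28 v=4: → [28,35); WM=24
i=10 t=30 v=6: → [28,35); WM=24

3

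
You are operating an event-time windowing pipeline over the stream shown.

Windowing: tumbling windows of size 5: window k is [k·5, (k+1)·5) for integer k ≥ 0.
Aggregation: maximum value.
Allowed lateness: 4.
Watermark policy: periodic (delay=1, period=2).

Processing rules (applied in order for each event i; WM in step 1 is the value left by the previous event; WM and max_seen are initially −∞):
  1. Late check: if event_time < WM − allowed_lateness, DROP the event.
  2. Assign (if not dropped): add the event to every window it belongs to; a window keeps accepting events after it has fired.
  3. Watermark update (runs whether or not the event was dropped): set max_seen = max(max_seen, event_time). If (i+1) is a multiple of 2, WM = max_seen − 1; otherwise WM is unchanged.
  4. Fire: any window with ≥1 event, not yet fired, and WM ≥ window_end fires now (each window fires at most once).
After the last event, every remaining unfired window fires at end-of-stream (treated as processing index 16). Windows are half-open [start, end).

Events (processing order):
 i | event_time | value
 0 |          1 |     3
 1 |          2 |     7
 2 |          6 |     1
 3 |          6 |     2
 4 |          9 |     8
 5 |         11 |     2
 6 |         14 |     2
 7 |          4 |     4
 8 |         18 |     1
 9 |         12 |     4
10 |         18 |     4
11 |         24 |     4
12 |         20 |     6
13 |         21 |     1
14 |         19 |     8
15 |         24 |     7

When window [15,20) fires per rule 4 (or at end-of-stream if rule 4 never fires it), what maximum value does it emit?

4

i=0 t=1 v=3: → [0,5); WM=−∞
i=1 t=2 v=7: → [0,5); WM=1
i=2 t=6 v=1: → [5,10); WM=1
i=3 t=6 v=2: → [5,10); WM=5; [0,5) fires=7
i=4 t=9 v=8: → [5,10); WM=5
i=5 t=11 v=2: → [10,15); WM=10; [5,10) fires=8
i=6 t=14 v=2: → [10,15); WM=10
i=7 t=4 v=4: DROP (t<10-4); WM=13
i=8 t=18 v=1: → [15,20); WM=13
i=9 t=12 v=4: → [10,15); WM=17; [10,15) fires=4
i=10 t=18 v=4: → [15,20); WM=17
i=11 t=24 v=4: → [20,25); WM=23; [15,20) fires=4
i=12 t=20 v=6: → [20,25); WM=23
i=13 t=21 v=1: → [20,25); WM=23
i=14 t=19 v=8: → [15,20); WM=23
i=15 t=24 v=7: → [20,25); WM=23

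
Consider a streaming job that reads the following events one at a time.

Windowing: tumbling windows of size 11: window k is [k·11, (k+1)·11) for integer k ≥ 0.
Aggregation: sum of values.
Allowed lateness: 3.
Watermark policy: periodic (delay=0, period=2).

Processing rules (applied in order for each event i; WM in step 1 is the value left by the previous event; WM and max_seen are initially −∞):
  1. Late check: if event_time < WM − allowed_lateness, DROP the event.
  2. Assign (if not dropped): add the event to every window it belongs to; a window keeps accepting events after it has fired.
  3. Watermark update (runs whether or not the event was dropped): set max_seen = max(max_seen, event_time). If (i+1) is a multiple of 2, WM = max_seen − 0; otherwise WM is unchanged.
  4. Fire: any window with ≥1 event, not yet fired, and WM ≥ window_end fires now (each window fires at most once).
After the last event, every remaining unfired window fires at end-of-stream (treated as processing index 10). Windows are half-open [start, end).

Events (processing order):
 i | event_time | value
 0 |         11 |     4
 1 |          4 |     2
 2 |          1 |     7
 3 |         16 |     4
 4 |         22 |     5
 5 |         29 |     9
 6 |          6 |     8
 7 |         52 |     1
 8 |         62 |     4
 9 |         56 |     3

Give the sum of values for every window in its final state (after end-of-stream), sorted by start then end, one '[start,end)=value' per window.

[0,11)=2 [11,22)=8 [22,33)=14 [44,55)=1 [55,66)=7

i=0 t=11 v=4: → [11,22); WM=−∞
i=1 t=4 v=2: → [0,11); WM=11; [0,11) fires=2
i=2 t=1 v=7: DROP (t<11-3); WM=11
i=3 t=16 v=4: → [11,22); WM=16
i=4 t=22 v=5: → [22,33); WM=16
i=5 t=29 v=9: → [22,33); WM=29; [11,22) fires=8
i=6 t=6 v=8: DROP (t<29-3); WM=29
i=7 t=52 v=1: → [44,55); WM=52; [22,33) fires=14
i=8 t=62 v=4: → [55,66); WM=52
i=9 t=56 v=3: → [55,66); WM=62; [44,55) fires=1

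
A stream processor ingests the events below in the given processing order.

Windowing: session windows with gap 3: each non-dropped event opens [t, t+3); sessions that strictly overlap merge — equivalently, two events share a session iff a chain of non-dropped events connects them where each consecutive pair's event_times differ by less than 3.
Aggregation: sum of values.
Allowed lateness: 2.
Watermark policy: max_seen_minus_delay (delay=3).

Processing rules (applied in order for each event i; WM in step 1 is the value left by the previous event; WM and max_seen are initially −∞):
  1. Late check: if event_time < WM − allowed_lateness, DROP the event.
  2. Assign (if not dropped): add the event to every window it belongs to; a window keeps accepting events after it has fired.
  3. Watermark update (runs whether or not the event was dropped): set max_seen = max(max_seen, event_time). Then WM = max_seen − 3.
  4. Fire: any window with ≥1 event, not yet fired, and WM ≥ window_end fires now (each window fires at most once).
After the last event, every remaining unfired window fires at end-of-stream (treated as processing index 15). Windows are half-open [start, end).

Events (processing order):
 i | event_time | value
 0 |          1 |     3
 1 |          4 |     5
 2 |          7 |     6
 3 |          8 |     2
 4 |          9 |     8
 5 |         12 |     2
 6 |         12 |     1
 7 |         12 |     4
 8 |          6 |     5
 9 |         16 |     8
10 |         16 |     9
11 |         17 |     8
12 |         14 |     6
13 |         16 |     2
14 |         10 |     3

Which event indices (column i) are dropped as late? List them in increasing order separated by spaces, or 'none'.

i=0 t=1 v=3: → [1,4); WM=-2
i=1 t=4 v=5: → [4,7); WM=1
i=2 t=7 v=6: → [7,10); WM=4
i=3 t=8 v=2: → [7,11); WM=5
i=4 t=9 v=8: → [7,12); WM=6
i=5 t=12 v=2: → [12,15); WM=9
i=6 t=12 v=1: → [12,15); WM=9
i=7 t=12 v=4: → [12,15); WM=9
i=8 t=6 v=5: DROP (t<9-2); WM=9
i=9 t=16 v=8: → [16,19); WM=13
i=10 t=16 v=9: → [16,19); WM=13
i=11 t=17 v=8: → [16,20); WM=14
i=12 t=14 v=6: → [12,20); WM=14
i=13 t=16 v=2: → [12,20); WM=14
i=14 t=10 v=3: DROP (t<14-2); WM=14

8 14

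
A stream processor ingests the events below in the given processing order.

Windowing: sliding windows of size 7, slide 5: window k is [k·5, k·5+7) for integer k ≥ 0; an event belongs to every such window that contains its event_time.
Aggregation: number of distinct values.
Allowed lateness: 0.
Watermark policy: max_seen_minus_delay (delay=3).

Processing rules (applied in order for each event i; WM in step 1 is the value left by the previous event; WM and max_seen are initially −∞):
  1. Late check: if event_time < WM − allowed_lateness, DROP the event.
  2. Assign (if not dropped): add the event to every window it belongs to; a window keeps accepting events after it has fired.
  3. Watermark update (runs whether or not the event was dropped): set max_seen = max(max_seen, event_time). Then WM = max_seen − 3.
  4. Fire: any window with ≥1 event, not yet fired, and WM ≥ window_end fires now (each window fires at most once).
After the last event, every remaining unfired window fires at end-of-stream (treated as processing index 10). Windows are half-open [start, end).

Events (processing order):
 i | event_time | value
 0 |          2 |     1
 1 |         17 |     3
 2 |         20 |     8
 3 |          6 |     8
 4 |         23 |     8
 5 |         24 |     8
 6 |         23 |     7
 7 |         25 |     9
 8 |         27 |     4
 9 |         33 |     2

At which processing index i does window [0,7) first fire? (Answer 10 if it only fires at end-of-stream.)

1

i=0 t=2 v=1: → [0,7); WM=-1
i=1 t=17 v=3: → [15,22); WM=14; [0,7) fires=1
i=2 t=20 v=8: → [20,27),[15,22); WM=17
i=3 t=6 v=8: DROP (t<17-0); WM=17
i=4 t=23 v=8: → [20,27); WM=20
i=5 t=24 v=8: → [20,27); WM=21
i=6 t=23 v=7: → [20,27); WM=21
i=7 t=25 v=9: → [25,32),[20,27); WM=22; [15,22) fires=2
i=8 t=27 v=4: → [25,32); WM=24
i=9 t=33 v=2: → [30,37); WM=30; [20,27) fires=3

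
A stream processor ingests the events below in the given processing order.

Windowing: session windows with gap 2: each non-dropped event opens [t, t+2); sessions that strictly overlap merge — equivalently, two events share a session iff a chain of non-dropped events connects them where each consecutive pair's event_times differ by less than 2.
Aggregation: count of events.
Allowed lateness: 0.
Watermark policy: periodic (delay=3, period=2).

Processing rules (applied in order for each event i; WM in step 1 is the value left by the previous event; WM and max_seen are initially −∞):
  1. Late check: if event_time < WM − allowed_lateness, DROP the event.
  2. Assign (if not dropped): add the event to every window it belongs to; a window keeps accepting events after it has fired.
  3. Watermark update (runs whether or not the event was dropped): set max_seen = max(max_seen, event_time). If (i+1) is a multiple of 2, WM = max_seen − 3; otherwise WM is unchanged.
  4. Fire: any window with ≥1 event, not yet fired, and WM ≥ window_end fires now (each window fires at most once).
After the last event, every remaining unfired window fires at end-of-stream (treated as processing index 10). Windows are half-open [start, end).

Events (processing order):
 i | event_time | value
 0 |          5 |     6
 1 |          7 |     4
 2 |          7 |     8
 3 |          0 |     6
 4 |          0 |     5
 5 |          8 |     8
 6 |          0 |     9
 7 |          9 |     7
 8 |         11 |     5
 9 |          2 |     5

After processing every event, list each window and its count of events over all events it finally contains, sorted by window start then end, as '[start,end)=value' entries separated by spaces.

i=0 t=5 v=6: → [5,7); WM=−∞
i=1 t=7 v=4: → [7,9); WM=4
i=2 t=7 v=8: → [7,9); WM=4
i=3 t=0 v=6: DROP (t<4-0); WM=4
i=4 t=0 v=5: DROP (t<4-0); WM=4
i=5 t=8 v=8: → [7,10); WM=5
i=6 t=0 v=9: DROP (t<5-0); WM=5
i=7 t=9 v=7: → [7,11); WM=6
i=8 t=11 v=5: → [11,13); WM=6
i=9 t=2 v=5: DROP (t<6-0); WM=8

[5,7)=1 [7,11)=4 [11,13)=1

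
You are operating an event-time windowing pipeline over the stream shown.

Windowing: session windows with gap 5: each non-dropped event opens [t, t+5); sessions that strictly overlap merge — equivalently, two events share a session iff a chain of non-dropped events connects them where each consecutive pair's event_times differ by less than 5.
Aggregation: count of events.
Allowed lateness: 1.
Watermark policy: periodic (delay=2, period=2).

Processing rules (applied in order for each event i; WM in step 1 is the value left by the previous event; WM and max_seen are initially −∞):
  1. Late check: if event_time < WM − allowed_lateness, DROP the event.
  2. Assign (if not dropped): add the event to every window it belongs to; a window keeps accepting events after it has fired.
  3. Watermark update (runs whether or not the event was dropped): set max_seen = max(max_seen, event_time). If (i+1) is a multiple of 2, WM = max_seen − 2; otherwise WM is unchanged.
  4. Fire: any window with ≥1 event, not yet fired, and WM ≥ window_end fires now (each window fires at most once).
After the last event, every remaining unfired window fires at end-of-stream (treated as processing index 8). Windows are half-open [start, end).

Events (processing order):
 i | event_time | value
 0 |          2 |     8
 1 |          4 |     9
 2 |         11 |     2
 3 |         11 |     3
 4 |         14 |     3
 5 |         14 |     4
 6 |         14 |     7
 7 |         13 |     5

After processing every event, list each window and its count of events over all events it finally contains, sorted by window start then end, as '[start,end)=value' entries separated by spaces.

[2,9)=2 [11,19)=6

i=0 t=2 v=8: → [2,7); WM=−∞
i=1 t=4 v=9: → [2,9); WM=2
i=2 t=11 v=2: → [11,16); WM=2
i=3 t=11 v=3: → [11,16); WM=9
i=4 t=14 v=3: → [11,19); WM=9
i=5 t=14 v=4: → [11,19); WM=12
i=6 t=14 v=7: → [11,19); WM=12
i=7 t=13 v=5: → [11,19); WM=12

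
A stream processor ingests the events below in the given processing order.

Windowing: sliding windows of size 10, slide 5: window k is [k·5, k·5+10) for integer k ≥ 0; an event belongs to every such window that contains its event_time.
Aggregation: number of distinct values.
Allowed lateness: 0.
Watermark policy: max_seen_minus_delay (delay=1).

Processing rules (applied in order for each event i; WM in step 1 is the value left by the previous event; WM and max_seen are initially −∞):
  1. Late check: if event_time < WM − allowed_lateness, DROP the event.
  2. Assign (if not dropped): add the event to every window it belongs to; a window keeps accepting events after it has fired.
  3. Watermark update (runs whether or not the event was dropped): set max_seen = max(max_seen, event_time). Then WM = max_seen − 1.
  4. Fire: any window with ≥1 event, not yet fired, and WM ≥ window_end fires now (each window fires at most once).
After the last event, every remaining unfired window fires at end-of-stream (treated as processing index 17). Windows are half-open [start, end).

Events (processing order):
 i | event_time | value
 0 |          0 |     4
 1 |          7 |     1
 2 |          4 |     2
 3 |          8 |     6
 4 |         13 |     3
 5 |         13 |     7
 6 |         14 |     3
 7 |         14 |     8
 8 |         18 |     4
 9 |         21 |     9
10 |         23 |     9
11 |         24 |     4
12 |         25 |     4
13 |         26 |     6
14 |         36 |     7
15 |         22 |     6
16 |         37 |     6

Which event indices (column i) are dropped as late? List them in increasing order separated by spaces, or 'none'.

2 15

i=0 t=0 v=4: → [0,10); WM=-1
i=1 t=7 v=1: → [5,15),[0,10); WM=6
i=2 t=4 v=2: DROP (t<6-0); WM=6
i=3 t=8 v=6: → [5,15),[0,10); WM=7
i=4 t=13 v=3: → [10,20),[5,15); WM=12; [0,10) fires=3
i=5 t=13 v=7: → [10,20),[5,15); WM=12
i=6 t=14 v=3: → [10,20),[5,15); WM=13
i=7 t=14 v=8: → [10,20),[5,15); WM=13
i=8 t=18 v=4: → [15,25),[10,20); WM=17; [5,15) fires=5
i=9 t=21 v=9: → [20,30),[15,25); WM=20; [10,20) fires=4
i=10 t=23 v=9: → [20,30),[15,25); WM=22
i=11 t=24 v=4: → [20,30),[15,25); WM=23
i=12 t=25 v=4: → [25,35),[20,30); WM=24
i=13 t=26 v=6: → [25,35),[20,30); WM=25; [15,25) fires=2
i=14 t=36 v=7: → [35,45),[30,40); WM=35; [20,30) fires=3 [25,35) fires=2
i=15 t=22 v=6: DROP (t<35-0); WM=35
i=16 t=37 v=6: → [35,45),[30,40); WM=36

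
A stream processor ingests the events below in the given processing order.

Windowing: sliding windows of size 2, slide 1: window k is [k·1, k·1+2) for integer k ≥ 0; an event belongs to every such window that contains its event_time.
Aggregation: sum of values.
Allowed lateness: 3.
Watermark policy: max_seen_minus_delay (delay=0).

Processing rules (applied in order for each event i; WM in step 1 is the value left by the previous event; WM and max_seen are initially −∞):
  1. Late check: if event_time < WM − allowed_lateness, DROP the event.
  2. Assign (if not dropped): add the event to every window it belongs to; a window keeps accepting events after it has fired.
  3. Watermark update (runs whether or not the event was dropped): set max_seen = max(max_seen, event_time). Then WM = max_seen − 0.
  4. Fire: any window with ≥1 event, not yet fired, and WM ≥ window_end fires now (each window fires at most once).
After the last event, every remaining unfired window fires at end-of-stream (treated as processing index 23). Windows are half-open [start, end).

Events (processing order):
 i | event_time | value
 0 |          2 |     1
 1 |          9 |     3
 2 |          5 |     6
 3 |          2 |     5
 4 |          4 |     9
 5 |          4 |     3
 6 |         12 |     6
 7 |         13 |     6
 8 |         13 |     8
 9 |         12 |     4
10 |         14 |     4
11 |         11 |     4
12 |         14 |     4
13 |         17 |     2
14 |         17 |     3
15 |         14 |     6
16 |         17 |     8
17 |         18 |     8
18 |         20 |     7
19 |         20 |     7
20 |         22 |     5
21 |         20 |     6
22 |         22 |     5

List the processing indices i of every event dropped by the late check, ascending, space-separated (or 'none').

i=0 t=2 v=1: → [2,4),[1,3); WM=2
i=1 t=9 v=3: → [9,11),[8,10); WM=9; [1,3) fires=1 [2,4) fires=1
i=2 t=5 v=6: DROP (t<9-3); WM=9
i=3 t=2 v=5: DROP (t<9-3); WM=9
i=4 t=4 v=9: DROP (t<9-3); WM=9
i=5 t=4 v=3: DROP (t<9-3); WM=9
i=6 t=12 v=6: → [12,14),[11,13); WM=12; [8,10) fires=3 [9,11) fires=3
i=7 t=13 v=6: → [13,15),[12,14); WM=13; [11,13) fires=6
i=8 t=13 v=8: → [13,15),[12,14); WM=13
i=9 t=12 v=4: → [12,14),[11,13); WM=13
i=10 t=14 v=4: → [14,16),[13,15); WM=14; [12,14) fires=24
i=11 t=11 v=4: → [11,13),[10,12); WM=14; [10,12) fires=4
i=12 t=14 v=4: → [14,16),[13,15); WM=14
i=13 t=17 v=2: → [17,19),[16,18); WM=17; [13,15) fires=22 [14,16) fires=8
i=14 t=17 v=3: → [17,19),[16,18); WM=17
i=15 t=14 v=6: → [14,16),[13,15); WM=17
i=16 t=17 v=8: → [17,19),[16,18); WM=17
i=17 t=18 v=8: → [18,20),[17,19); WM=18; [16,18) fires=13
i=18 t=20 v=7: → [20,22),[19,21); WM=20; [17,19) fires=21 [18,20) fires=8
i=19 t=20 v=7: → [20,22),[19,21); WM=20
i=20 t=22 v=5: → [22,24),[21,23); WM=22; [19,21) fires=14 [20,22) fires=14
i=21 t=20 v=6: → [20,22),[19,21); WM=22
i=22 t=22 v=5: → [22,24),[21,23); WM=22

2 3 4 5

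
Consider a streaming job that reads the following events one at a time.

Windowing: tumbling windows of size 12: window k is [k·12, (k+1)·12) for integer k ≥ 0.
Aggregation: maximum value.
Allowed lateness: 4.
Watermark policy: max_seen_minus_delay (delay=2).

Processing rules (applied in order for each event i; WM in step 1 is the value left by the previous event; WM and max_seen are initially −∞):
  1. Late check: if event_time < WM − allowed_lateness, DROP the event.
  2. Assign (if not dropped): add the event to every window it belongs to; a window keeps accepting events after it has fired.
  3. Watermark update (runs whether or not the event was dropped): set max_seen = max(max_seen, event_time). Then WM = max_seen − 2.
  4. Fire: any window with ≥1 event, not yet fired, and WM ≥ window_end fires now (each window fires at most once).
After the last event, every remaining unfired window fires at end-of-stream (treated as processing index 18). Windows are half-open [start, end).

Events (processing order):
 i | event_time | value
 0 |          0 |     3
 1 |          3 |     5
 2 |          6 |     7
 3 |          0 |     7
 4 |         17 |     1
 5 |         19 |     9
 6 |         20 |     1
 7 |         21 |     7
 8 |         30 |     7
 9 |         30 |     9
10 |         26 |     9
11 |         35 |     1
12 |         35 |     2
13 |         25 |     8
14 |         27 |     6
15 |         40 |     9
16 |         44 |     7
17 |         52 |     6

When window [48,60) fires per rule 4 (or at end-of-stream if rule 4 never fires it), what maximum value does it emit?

6

i=0 t=0 v=3: → [0,12); WM=-2
i=1 t=3 v=5: → [0,12); WM=1
i=2 t=6 v=7: → [0,12); WM=4
i=3 t=0 v=7: → [0,12); WM=4
i=4 t=17 v=1: → [12,24); WM=15; [0,12) fires=7
i=5 t=19 v=9: → [12,24); WM=17
i=6 t=20 v=1: → [12,24); WM=18
i=7 t=21 v=7: → [12,24); WM=19
i=8 t=30 v=7: → [24,36); WM=28; [12,24) fires=9
i=9 t=30 v=9: → [24,36); WM=28
i=10 t=26 v=9: → [24,36); WM=28
i=11 t=35 v=1: → [24,36); WM=33
i=12 t=35 v=2: → [24,36); WM=33
i=13 t=25 v=8: DROP (t<33-4); WM=33
i=14 t=27 v=6: DROP (t<33-4); WM=33
i=15 t=40 v=9: → [36,48); WM=38; [24,36) fires=9
i=16 t=44 v=7: → [36,48); WM=42
i=17 t=52 v=6: → [48,60); WM=50; [36,48) fires=9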